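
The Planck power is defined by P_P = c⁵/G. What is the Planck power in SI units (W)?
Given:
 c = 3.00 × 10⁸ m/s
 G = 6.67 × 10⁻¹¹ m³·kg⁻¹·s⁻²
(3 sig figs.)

3.64 × 10⁵² W

P_P = c⁵/G
  = 2.43 × 10⁴² / 6.67 × 10⁻¹¹
  = 3.64 × 10⁵² W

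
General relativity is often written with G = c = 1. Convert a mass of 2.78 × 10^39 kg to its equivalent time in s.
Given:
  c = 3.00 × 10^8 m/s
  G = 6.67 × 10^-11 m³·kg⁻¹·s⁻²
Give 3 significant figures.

Mass → time via G/c³.
2.78 × 10^39 kg × (G/c³) = 6.87 × 10^3 s

6.87 × 10^3 s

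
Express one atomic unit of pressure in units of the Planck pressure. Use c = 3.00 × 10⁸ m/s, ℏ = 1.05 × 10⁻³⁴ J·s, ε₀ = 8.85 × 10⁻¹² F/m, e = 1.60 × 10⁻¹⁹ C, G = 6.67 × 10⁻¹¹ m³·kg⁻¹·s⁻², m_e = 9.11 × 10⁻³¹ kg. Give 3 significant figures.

atomic unit of pressure: P_au = E_h/a₀³ = m_e⁴e¹⁰/((4πε₀)⁵ℏ⁸) = 3.01 × 10¹³ Pa
Planck pressure: p_P = c⁷/(ℏG²) = 4.68 × 10¹¹³ Pa
ratio = 3.01 × 10¹³ / 4.68 × 10¹¹³ = 6.44 × 10⁻¹⁰¹

6.44 × 10⁻¹⁰¹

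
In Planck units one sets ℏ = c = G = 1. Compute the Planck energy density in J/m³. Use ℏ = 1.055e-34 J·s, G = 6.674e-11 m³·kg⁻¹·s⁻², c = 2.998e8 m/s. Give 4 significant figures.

u_P = c⁷/(ℏG²)
  = 2.177e59 / 4.699e-55
  = 4.632e113 J/m³

4.632e113 J/m³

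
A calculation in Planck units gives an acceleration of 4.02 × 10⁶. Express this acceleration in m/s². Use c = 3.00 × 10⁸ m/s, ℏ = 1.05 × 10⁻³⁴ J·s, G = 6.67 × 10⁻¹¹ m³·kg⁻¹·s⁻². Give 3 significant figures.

2.25 × 10⁵⁸ m/s²

One Planck acceleration: a_P = √(c⁷/(ℏG)) = 5.59 × 10⁵¹ m/s².
4.02 × 10⁶ × 5.59 × 10⁵¹ m/s² = 2.25 × 10⁵⁸ m/s²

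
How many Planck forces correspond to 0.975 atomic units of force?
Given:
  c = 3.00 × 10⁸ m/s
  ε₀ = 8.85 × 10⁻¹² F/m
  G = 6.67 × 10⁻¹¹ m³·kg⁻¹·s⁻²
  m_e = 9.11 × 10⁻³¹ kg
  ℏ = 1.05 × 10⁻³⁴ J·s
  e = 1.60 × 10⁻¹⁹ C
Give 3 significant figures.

6.69 × 10⁻⁵²

atomic unit of force: F_au = E_h/a₀ = m_e²e⁶/((4πε₀)³ℏ⁴) = 8.33 × 10⁻⁸ N
Planck force: F_P = c⁴/G = 1.21 × 10⁴⁴ N
0.975 × 8.33 × 10⁻⁸ / 1.21 × 10⁴⁴ = 6.69 × 10⁻⁵²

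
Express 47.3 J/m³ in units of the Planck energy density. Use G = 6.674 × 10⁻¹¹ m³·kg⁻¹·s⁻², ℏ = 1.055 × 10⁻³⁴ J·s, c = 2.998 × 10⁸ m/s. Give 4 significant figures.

Planck energy density: u_P = c⁷/(ℏG²) = 4.632 × 10¹¹³ J/m³.
47.3 / 4.632 × 10¹¹³ = 1.021 × 10⁻¹¹²

1.021 × 10⁻¹¹²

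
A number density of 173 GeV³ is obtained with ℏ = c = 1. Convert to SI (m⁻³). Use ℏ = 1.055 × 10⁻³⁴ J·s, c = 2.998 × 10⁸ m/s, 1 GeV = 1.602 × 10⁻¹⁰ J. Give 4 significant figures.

2.248 × 10⁴⁹ m⁻³

Number density is [L]⁻³ = [E]³/(ℏc)³.
1 GeV³ → 1/(ℏc)³ × (1 GeV in J)³ = 1.299 × 10⁴⁷ m⁻³.
Result: 173 × 1.299 × 10⁴⁷ = 2.248 × 10⁴⁹ m⁻³.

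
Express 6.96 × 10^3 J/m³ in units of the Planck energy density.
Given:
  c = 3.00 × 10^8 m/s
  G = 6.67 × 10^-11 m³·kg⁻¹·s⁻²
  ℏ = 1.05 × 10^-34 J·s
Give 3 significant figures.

Planck energy density: u_P = c⁷/(ℏG²) = 4.68 × 10^113 J/m³.
6.96 × 10^3 / 4.68 × 10^113 = 1.49 × 10^-110

1.49 × 10^-110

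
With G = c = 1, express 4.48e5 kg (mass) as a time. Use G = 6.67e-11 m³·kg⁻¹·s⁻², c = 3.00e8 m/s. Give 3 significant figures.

Mass → time via G/c³.
4.48e5 kg × (G/c³) = 1.11e-30 s

1.11e-30 s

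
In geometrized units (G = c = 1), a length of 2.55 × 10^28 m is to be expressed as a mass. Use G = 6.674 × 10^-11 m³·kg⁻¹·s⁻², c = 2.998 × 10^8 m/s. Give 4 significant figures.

Length → mass via c²/G.
2.55 × 10^28 m × (c²/G) = 3.434 × 10^55 kg

3.434 × 10^55 kg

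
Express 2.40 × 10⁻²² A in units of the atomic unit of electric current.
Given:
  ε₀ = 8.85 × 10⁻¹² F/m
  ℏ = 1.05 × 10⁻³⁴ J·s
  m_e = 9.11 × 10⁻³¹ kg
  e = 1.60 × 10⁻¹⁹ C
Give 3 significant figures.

3.60 × 10⁻²⁰

atomic unit of electric current: I_au = e E_h/ℏ = m_e e⁵/((4πε₀)²ℏ³) = 6.67 × 10⁻³ A.
2.40 × 10⁻²² / 6.67 × 10⁻³ = 3.60 × 10⁻²⁰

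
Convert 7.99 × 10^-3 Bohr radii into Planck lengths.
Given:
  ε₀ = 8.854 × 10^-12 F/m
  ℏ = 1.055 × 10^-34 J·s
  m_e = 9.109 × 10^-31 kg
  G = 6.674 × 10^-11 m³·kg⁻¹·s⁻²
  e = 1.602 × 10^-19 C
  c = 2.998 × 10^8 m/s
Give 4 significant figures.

Bohr radius: a₀ = 4πε₀ℏ²/(m_e e²) = 5.297 × 10^-11 m
Planck length: ℓ_P = √(ℏG/c³) = 1.616 × 10^-35 m
7.99 × 10^-3 × 5.297 × 10^-11 / 1.616 × 10^-35 = 2.618 × 10^22

2.618 × 10^22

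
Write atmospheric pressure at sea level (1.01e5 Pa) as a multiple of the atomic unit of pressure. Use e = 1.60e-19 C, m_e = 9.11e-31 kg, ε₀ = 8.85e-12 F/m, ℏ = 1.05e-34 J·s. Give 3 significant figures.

atomic unit of pressure: P_au = E_h/a₀³ = m_e⁴e¹⁰/((4πε₀)⁵ℏ⁸) = 3.01e13 Pa.
1.01e5 / 3.01e13 = 3.35e-9

3.35e-9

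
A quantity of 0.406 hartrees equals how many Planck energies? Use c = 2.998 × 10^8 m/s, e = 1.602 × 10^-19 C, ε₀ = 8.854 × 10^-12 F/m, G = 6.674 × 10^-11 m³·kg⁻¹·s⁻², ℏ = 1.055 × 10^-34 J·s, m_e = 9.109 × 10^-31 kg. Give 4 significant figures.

hartree: E_h = m_e e⁴/(4πε₀ℏ)² = 4.354 × 10^-18 J
Planck energy: E_P = √(ℏc⁵/G) = 1.957 × 10^9 J
0.406 × 4.354 × 10^-18 / 1.957 × 10^9 = 9.035 × 10^-28

9.035 × 10^-28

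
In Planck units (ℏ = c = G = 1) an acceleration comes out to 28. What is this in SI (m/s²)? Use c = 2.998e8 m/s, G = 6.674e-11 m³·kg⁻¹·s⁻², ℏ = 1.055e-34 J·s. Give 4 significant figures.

1.557e53 m/s²

One Planck acceleration: a_P = √(c⁷/(ℏG)) = 5.560e51 m/s².
28 × 5.560e51 m/s² = 1.557e53 m/s²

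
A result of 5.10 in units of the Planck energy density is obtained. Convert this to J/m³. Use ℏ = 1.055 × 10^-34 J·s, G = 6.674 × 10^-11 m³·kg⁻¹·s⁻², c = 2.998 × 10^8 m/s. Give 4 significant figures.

2.362 × 10^114 J/m³

One Planck energy density: u_P = c⁷/(ℏG²) = 4.632 × 10^113 J/m³.
5.10 × 4.632 × 10^113 J/m³ = 2.362 × 10^114 J/m³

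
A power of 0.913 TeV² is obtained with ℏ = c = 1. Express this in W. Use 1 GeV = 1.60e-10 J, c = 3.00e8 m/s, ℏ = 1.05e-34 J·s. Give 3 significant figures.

Power is [E]/[T] = [E]²/ℏ.
1 GeV² → 1/ℏ × (1 GeV in J)² = 2.44e14 W.
Convert the energy scale: 0.913 TeV² = 9.13e5 GeV².
Result: 9.13e5 × 2.44e14 = 2.23e20 W.

2.23e20 W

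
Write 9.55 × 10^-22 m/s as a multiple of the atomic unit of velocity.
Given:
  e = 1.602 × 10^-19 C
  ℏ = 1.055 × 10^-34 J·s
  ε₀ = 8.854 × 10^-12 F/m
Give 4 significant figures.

atomic unit of velocity: v_au = e²/(4πε₀ℏ) = 2.186 × 10^6 m/s.
9.55 × 10^-22 / 2.186 × 10^6 = 4.368 × 10^-28

4.368 × 10^-28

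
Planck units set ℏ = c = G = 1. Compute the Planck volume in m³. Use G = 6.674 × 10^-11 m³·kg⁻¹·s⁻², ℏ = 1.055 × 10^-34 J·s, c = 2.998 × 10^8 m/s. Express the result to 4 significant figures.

From ℏ = c = G = 1 the volume scale is V_P = (ℏG/c³)^(3/2).
  = √(1.784 × 10^-209)
  = 4.224 × 10^-105 m³

4.224 × 10^-105 m³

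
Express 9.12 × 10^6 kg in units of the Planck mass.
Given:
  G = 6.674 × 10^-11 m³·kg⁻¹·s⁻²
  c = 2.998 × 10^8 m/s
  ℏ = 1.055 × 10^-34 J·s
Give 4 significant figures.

Planck mass: m_P = √(ℏc/G) = 2.177 × 10^-8 kg.
9.12 × 10^6 / 2.177 × 10^-8 = 4.189 × 10^14

4.189 × 10^14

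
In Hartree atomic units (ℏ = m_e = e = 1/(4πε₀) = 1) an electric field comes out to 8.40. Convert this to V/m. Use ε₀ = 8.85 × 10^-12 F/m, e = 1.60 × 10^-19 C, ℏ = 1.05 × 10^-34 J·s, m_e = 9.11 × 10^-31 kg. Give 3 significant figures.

One atomic unit of electric field: E_au = E_h/(e a₀) = m_e²e⁵/((4πε₀)³ℏ⁴) = 5.20 × 10^11 V/m.
8.40 × 5.20 × 10^11 V/m = 4.37 × 10^12 V/m

4.37 × 10^12 V/m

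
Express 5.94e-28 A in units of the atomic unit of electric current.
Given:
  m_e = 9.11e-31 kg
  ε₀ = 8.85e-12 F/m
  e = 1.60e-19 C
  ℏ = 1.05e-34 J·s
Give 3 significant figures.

atomic unit of electric current: I_au = e E_h/ℏ = m_e e⁵/((4πε₀)²ℏ³) = 6.67e-3 A.
5.94e-28 / 6.67e-3 = 8.90e-26

8.90e-26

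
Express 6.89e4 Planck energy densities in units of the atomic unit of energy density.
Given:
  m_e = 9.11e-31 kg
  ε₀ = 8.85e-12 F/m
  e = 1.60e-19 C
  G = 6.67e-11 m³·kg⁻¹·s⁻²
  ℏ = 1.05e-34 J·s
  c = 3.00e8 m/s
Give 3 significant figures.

Planck energy density: u_P = c⁷/(ℏG²) = 4.68e113 J/m³
atomic unit of energy density: u_au = E_h/a₀³ = m_e⁴e¹⁰/((4πε₀)⁵ℏ⁸) = 3.01e13 J/m³
6.89e4 × 4.68e113 / 3.01e13 = 1.07e105

1.07e105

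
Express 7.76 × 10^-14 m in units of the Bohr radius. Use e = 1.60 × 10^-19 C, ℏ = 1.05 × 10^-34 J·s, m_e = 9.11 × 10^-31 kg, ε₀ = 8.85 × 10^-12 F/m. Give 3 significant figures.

Bohr radius: a₀ = 4πε₀ℏ²/(m_e e²) = 5.26 × 10^-11 m.
7.76 × 10^-14 / 5.26 × 10^-11 = 1.48 × 10^-3

1.48 × 10^-3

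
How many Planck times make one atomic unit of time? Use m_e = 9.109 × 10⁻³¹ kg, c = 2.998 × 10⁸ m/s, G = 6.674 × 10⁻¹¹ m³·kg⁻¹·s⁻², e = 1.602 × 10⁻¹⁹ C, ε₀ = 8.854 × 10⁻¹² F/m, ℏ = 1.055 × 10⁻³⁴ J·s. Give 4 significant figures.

atomic unit of time: τ_au = (4πε₀)²ℏ³/(m_e e⁴) = 2.423 × 10⁻¹⁷ s
Planck time: t_P = √(ℏG/c⁵) = 5.392 × 10⁻⁴⁴ s
ratio = 2.423 × 10⁻¹⁷ / 5.392 × 10⁻⁴⁴ = 4.494 × 10²⁶

4.494 × 10²⁶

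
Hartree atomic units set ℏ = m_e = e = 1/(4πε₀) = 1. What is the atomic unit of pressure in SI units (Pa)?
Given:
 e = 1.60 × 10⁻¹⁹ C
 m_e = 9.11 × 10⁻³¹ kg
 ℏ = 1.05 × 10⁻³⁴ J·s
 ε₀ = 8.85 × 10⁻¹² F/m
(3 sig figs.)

Dimensional analysis gives P_au = E_h/a₀³ = m_e⁴e¹⁰/((4πε₀)⁵ℏ⁸).
E_h = 4.38 × 10⁻¹⁸ J
a₀ = 5.26 × 10⁻¹¹ m
E_h/a₀³ = 3.01 × 10¹³ Pa

3.01 × 10¹³ Pa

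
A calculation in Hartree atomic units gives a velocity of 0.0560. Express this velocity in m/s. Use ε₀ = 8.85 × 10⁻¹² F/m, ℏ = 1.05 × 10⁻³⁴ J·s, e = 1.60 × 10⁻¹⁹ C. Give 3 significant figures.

1.23 × 10⁵ m/s

One atomic unit of velocity: v_au = e²/(4πε₀ℏ) = 2.19 × 10⁶ m/s.
0.0560 × 2.19 × 10⁶ m/s = 1.23 × 10⁵ m/s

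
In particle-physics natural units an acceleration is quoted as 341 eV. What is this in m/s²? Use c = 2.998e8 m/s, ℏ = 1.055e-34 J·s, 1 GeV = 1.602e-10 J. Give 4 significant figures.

1.552e26 m/s²

Acceleration is [L]/[T]² = c·[E]/ℏ.
1 GeV → c/ℏ × (1 GeV in J) = 4.552e32 m/s².
Convert the energy scale: 341 eV = 3.41e-7 GeV.
Result: 3.41e-7 × 4.552e32 = 1.552e26 m/s².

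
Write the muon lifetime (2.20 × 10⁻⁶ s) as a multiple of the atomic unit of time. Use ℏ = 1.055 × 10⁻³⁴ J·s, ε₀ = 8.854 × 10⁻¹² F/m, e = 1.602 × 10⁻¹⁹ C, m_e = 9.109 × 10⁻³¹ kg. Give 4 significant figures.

9.080 × 10¹⁰

atomic unit of time: τ_au = (4πε₀)²ℏ³/(m_e e⁴) = 2.423 × 10⁻¹⁷ s.
2.20 × 10⁻⁶ / 2.423 × 10⁻¹⁷ = 9.080 × 10¹⁰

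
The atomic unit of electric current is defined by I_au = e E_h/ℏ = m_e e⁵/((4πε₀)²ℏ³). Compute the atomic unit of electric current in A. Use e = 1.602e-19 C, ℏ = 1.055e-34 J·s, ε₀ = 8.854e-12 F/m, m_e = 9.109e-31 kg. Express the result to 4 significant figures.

I_au = e E_h/ℏ = m_e e⁵/((4πε₀)²ℏ³)
E_h = 4.354e-18 J
e·E_h/ℏ = 6.612e-3 A

6.612e-3 A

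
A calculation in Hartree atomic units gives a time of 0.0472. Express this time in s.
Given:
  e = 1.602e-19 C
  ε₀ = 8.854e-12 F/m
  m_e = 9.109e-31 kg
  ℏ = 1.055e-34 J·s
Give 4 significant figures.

One atomic unit of time: τ_au = (4πε₀)²ℏ³/(m_e e⁴) = 2.423e-17 s.
0.0472 × 2.423e-17 s = 1.144e-18 s

1.144e-18 s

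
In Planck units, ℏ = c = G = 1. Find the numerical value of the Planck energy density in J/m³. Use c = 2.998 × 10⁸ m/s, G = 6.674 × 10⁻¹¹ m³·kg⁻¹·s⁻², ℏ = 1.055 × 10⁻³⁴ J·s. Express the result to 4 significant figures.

4.632 × 10¹¹³ J/m³

Dimensional analysis gives u_P = c⁷/(ℏG²).
  = 2.177 × 10⁵⁹ / 4.699 × 10⁻⁵⁵
  = 4.632 × 10¹¹³ J/m³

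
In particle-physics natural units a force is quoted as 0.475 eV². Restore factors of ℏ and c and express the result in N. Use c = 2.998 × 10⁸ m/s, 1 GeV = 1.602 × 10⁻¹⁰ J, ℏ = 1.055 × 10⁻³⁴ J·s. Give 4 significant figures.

3.854 × 10⁻¹³ N

Force is [E]/[L] = [E]²/(ℏc); restore (ℏc)⁻¹.
1 GeV² → 1/(ℏc) × (1 GeV in J)² = 8.114 × 10⁵ N.
Convert the energy scale: 0.475 eV² = 4.75 × 10⁻¹⁹ GeV².
Result: 4.75 × 10⁻¹⁹ × 8.114 × 10⁵ = 3.854 × 10⁻¹³ N.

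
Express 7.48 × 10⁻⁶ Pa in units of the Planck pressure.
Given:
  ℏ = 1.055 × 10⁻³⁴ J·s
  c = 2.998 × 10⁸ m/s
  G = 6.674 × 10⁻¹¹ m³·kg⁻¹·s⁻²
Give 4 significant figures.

1.615 × 10⁻¹¹⁹

Planck pressure: p_P = c⁷/(ℏG²) = 4.632 × 10¹¹³ Pa.
7.48 × 10⁻⁶ / 4.632 × 10¹¹³ = 1.615 × 10⁻¹¹⁹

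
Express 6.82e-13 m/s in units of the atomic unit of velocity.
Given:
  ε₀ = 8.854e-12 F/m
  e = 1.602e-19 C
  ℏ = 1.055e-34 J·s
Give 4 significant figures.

atomic unit of velocity: v_au = e²/(4πε₀ℏ) = 2.186e6 m/s.
6.82e-13 / 2.186e6 = 3.119e-19

3.119e-19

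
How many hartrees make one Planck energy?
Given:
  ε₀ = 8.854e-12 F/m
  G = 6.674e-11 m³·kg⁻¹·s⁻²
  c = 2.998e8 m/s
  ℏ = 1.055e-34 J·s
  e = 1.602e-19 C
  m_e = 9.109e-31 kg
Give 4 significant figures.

Planck energy: E_P = √(ℏc⁵/G) = 1.957e9 J
hartree: E_h = m_e e⁴/(4πε₀ℏ)² = 4.354e-18 J
ratio = 1.957e9 / 4.354e-18 = 4.494e26

4.494e26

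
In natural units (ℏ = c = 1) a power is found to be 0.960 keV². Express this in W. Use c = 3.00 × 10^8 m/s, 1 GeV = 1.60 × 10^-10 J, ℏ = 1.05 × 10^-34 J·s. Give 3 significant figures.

Power is [E]/[T] = [E]²/ℏ.
1 GeV² → 1/ℏ × (1 GeV in J)² = 2.44 × 10^14 W.
Convert the energy scale: 0.960 keV² = 9.60 × 10^-13 GeV².
Result: 9.60 × 10^-13 × 2.44 × 10^14 = 234 W.

234 W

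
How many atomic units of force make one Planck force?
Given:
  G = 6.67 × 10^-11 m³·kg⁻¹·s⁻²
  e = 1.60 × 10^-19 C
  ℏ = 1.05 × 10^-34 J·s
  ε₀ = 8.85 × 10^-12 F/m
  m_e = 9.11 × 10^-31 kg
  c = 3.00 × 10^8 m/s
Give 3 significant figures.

Planck force: F_P = c⁴/G = 1.21 × 10^44 N
atomic unit of force: F_au = E_h/a₀ = m_e²e⁶/((4πε₀)³ℏ⁴) = 8.33 × 10^-8 N
ratio = 1.21 × 10^44 / 8.33 × 10^-8 = 1.46 × 10^51

1.46 × 10^51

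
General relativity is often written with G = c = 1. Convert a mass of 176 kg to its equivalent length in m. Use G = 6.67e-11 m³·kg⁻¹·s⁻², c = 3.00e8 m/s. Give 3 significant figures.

1.30e-25 m

In G = c = 1 units mass has dimensions of length; the conversion factor is G/c².
176 kg × (G/c²) = 1.30e-25 m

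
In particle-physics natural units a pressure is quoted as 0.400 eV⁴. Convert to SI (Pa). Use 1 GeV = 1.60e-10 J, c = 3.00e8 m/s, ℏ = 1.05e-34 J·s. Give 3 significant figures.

Pressure is [E]/[L]³ = [E]⁴/(ℏc)³.
1 GeV⁴ → 1/(ℏc)³ × (1 GeV in J)⁴ = 2.10e37 Pa.
Convert the energy scale: 0.400 eV⁴ = 4.00e-37 GeV⁴.
Result: 4.00e-37 × 2.10e37 = 8.39 Pa.

8.39 Pa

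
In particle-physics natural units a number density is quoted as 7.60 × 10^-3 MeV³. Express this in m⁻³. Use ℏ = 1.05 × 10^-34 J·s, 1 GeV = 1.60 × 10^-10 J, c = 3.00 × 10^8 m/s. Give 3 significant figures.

9.96 × 10^35 m⁻³

Number density is [L]⁻³ = [E]³/(ℏc)³.
1 GeV³ → 1/(ℏc)³ × (1 GeV in J)³ = 1.31 × 10^47 m⁻³.
Convert the energy scale: 7.60 × 10^-3 MeV³ = 7.60 × 10^-12 GeV³.
Result: 7.60 × 10^-12 × 1.31 × 10^47 = 9.96 × 10^35 m⁻³.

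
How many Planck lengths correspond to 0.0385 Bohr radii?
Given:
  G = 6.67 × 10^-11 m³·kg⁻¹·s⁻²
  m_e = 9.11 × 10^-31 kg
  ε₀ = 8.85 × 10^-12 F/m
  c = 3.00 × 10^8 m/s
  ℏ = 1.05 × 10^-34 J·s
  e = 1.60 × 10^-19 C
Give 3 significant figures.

1.26 × 10^23

Bohr radius: a₀ = 4πε₀ℏ²/(m_e e²) = 5.26 × 10^-11 m
Planck length: ℓ_P = √(ℏG/c³) = 1.61 × 10^-35 m
0.0385 × 5.26 × 10^-11 / 1.61 × 10^-35 = 1.26 × 10^23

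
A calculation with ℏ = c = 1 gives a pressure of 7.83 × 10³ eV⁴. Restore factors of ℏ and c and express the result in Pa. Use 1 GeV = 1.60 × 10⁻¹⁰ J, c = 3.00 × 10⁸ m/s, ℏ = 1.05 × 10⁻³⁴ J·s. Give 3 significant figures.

1.64 × 10⁵ Pa

Pressure is [E]/[L]³ = [E]⁴/(ℏc)³.
1 GeV⁴ → 1/(ℏc)³ × (1 GeV in J)⁴ = 2.10 × 10³⁷ Pa.
Convert the energy scale: 7.83 × 10³ eV⁴ = 7.83 × 10⁻³³ GeV⁴.
Result: 7.83 × 10⁻³³ × 2.10 × 10³⁷ = 1.64 × 10⁵ Pa.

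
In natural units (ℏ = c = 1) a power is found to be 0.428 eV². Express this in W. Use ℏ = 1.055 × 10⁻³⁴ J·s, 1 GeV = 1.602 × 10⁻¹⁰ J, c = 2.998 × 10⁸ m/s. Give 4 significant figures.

Power is [E]/[T] = [E]²/ℏ.
1 GeV² → 1/ℏ × (1 GeV in J)² = 2.433 × 10¹⁴ W.
Convert the energy scale: 0.428 eV² = 4.28 × 10⁻¹⁹ GeV².
Result: 4.28 × 10⁻¹⁹ × 2.433 × 10¹⁴ = 1.041 × 10⁻⁴ W.

1.041 × 10⁻⁴ W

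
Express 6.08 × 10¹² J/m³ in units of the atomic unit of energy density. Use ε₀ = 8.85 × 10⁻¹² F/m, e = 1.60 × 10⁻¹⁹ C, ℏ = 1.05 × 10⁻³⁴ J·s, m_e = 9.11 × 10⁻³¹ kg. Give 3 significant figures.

atomic unit of energy density: u_au = E_h/a₀³ = m_e⁴e¹⁰/((4πε₀)⁵ℏ⁸) = 3.01 × 10¹³ J/m³.
6.08 × 10¹² / 3.01 × 10¹³ = 0.202

0.202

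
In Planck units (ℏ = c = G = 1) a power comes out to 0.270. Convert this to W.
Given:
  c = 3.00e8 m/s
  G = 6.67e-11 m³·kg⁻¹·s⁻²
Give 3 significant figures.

One Planck power: P_P = c⁵/G = 3.64e52 W.
0.270 × 3.64e52 W = 9.84e51 W

9.84e51 W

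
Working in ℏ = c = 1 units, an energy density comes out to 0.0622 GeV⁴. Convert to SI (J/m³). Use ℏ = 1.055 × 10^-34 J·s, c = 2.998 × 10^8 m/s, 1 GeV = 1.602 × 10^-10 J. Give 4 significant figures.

[E]/[L]³ = [E]⁴/(ℏc)³; restore (ℏc)⁻³.
1 GeV⁴ → 1/(ℏc)³ × (1 GeV in J)⁴ = 2.082 × 10^37 J/m³.
Result: 0.0622 × 2.082 × 10^37 = 1.295 × 10^36 J/m³.

1.295 × 10^36 J/m³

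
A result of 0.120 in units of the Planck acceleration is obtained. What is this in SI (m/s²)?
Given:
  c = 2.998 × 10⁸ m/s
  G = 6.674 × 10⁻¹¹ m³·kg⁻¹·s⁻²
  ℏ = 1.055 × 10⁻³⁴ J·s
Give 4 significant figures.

6.672 × 10⁵⁰ m/s²

One Planck acceleration: a_P = √(c⁷/(ℏG)) = 5.560 × 10⁵¹ m/s².
0.120 × 5.560 × 10⁵¹ m/s² = 6.672 × 10⁵⁰ m/s²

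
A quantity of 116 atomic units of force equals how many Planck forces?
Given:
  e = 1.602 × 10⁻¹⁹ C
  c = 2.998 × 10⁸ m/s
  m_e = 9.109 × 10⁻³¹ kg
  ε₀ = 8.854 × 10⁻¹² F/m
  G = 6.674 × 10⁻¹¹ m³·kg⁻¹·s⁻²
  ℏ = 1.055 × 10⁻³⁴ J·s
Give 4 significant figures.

atomic unit of force: F_au = E_h/a₀ = m_e²e⁶/((4πε₀)³ℏ⁴) = 8.220 × 10⁻⁸ N
Planck force: F_P = c⁴/G = 1.210 × 10⁴⁴ N
116 × 8.220 × 10⁻⁸ / 1.210 × 10⁴⁴ = 7.877 × 10⁻⁵⁰

7.877 × 10⁻⁵⁰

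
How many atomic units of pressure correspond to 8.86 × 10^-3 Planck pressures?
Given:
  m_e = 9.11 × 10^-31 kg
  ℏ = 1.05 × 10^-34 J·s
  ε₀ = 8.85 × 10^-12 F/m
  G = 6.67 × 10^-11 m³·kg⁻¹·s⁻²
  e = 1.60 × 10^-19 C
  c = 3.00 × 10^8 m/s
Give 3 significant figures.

1.38 × 10^98

Planck pressure: p_P = c⁷/(ℏG²) = 4.68 × 10^113 Pa
atomic unit of pressure: P_au = E_h/a₀³ = m_e⁴e¹⁰/((4πε₀)⁵ℏ⁸) = 3.01 × 10^13 Pa
8.86 × 10^-3 × 4.68 × 10^113 / 3.01 × 10^13 = 1.38 × 10^98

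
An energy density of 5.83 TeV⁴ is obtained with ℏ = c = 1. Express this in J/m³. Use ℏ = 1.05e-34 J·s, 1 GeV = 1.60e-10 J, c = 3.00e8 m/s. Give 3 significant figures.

1.22e50 J/m³

[E]/[L]³ = [E]⁴/(ℏc)³; restore (ℏc)⁻³.
1 GeV⁴ → 1/(ℏc)³ × (1 GeV in J)⁴ = 2.10e37 J/m³.
Convert the energy scale: 5.83 TeV⁴ = 5.83e12 GeV⁴.
Result: 5.83e12 × 2.10e37 = 1.22e50 J/m³.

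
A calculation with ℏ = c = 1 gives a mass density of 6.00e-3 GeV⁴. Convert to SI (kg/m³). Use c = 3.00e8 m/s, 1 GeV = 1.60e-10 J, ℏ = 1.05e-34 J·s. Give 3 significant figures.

Mass density is [E]/(c²[L]³) = [E]⁴/(ℏ³c⁵).
1 GeV⁴ → 1/(ℏ³c⁵) × (1 GeV in J)⁴ = 2.33e20 kg/m³.
Result: 6.00e-3 × 2.33e20 = 1.40e18 kg/m³.

1.40e18 kg/m³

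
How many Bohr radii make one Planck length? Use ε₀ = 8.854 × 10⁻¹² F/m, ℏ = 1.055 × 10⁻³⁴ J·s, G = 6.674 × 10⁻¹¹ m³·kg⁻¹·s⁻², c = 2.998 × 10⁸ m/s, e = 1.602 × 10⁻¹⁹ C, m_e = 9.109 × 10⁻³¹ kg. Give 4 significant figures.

3.051 × 10⁻²⁵

Planck length: ℓ_P = √(ℏG/c³) = 1.616 × 10⁻³⁵ m
Bohr radius: a₀ = 4πε₀ℏ²/(m_e e²) = 5.297 × 10⁻¹¹ m
ratio = 1.616 × 10⁻³⁵ / 5.297 × 10⁻¹¹ = 3.051 × 10⁻²⁵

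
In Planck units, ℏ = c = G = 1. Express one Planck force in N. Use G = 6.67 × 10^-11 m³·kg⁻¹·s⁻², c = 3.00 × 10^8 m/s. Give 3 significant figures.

Dimensional analysis gives F_P = c⁴/G.
  = 8.10 × 10^33 / 6.67 × 10^-11
  = 1.21 × 10^44 N

1.21 × 10^44 N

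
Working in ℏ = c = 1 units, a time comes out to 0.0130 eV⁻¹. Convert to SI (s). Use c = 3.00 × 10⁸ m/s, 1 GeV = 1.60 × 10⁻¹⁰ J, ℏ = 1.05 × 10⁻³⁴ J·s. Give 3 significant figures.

A time is [E]⁻¹ in ℏ=c=1; restore one factor of ℏ.
1 GeV⁻¹ → ℏ × (1 GeV in J)⁻¹ = 6.56 × 10⁻²⁵ s.
Convert the energy scale: 0.0130 eV⁻¹ = 1.30 × 10⁷ GeV⁻¹.
Result: 1.30 × 10⁷ × 6.56 × 10⁻²⁵ = 8.53 × 10⁻¹⁸ s.

8.53 × 10⁻¹⁸ s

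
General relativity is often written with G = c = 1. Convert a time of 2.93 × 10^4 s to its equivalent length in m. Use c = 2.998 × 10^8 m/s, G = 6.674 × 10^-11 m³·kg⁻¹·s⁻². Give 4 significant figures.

8.784 × 10^12 m

Time → length via c.
2.93 × 10^4 s × (c) = 8.784 × 10^12 m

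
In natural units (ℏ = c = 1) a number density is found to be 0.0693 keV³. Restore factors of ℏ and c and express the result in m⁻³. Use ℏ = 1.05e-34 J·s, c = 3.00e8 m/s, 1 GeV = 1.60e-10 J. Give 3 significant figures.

Number density is [L]⁻³ = [E]³/(ℏc)³.
1 GeV³ → 1/(ℏc)³ × (1 GeV in J)³ = 1.31e47 m⁻³.
Convert the energy scale: 0.0693 keV³ = 6.93e-20 GeV³.
Result: 6.93e-20 × 1.31e47 = 9.08e27 m⁻³.

9.08e27 m⁻³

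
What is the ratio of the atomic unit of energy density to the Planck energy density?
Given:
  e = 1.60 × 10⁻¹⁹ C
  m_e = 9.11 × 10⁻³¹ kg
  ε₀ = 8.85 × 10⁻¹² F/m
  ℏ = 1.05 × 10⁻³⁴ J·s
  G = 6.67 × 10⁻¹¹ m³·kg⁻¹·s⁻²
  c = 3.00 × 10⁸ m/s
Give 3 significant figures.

atomic unit of energy density: u_au = E_h/a₀³ = m_e⁴e¹⁰/((4πε₀)⁵ℏ⁸) = 3.01 × 10¹³ J/m³
Planck energy density: u_P = c⁷/(ℏG²) = 4.68 × 10¹¹³ J/m³
ratio = 3.01 × 10¹³ / 4.68 × 10¹¹³ = 6.44 × 10⁻¹⁰¹

6.44 × 10⁻¹⁰¹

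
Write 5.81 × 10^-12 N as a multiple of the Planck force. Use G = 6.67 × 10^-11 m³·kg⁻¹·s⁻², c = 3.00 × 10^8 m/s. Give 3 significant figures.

4.78 × 10^-56

Planck force: F_P = c⁴/G = 1.21 × 10^44 N.
5.81 × 10^-12 / 1.21 × 10^44 = 4.78 × 10^-56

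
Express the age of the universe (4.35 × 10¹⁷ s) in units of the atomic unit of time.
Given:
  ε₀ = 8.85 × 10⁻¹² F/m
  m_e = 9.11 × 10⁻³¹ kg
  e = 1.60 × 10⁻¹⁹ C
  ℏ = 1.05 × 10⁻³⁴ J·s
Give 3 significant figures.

1.81 × 10³⁴

atomic unit of time: τ_au = (4πε₀)²ℏ³/(m_e e⁴) = 2.40 × 10⁻¹⁷ s.
4.35 × 10¹⁷ / 2.40 × 10⁻¹⁷ = 1.81 × 10³⁴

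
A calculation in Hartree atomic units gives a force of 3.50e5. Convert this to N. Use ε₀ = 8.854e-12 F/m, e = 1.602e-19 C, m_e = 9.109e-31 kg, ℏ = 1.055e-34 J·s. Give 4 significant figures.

One atomic unit of force: F_au = E_h/a₀ = m_e²e⁶/((4πε₀)³ℏ⁴) = 8.220e-8 N.
3.50e5 × 8.220e-8 N = 0.02877 N

0.02877 N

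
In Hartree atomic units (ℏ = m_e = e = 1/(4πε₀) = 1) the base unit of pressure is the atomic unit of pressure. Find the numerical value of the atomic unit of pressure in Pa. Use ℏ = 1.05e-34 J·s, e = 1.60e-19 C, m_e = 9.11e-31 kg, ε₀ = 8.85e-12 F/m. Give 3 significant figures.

3.01e13 Pa

P_au = E_h/a₀³ = m_e⁴e¹⁰/((4πε₀)⁵ℏ⁸)
E_h = 4.38e-18 J
a₀ = 5.26e-11 m
E_h/a₀³ = 3.01e13 Pa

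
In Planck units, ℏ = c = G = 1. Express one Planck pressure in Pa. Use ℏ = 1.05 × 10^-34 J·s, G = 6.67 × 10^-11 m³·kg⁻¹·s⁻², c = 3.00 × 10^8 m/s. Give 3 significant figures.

Dimensional analysis gives p_P = c⁷/(ℏG²).
  = 2.19 × 10^59 / 4.67 × 10^-55
  = 4.68 × 10^113 Pa

4.68 × 10^113 Pa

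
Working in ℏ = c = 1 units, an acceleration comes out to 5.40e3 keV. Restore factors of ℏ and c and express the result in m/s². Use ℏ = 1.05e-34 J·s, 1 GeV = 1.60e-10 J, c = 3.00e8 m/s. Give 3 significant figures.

2.47e30 m/s²

Acceleration is [L]/[T]² = c·[E]/ℏ.
1 GeV → c/ℏ × (1 GeV in J) = 4.57e32 m/s².
Convert the energy scale: 5.40e3 keV = 5.40e-3 GeV.
Result: 5.40e-3 × 4.57e32 = 2.47e30 m/s².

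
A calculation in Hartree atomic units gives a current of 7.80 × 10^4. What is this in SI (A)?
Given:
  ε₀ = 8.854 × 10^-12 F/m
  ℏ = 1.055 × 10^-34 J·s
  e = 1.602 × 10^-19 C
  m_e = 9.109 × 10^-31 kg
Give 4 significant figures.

515.7 A

One atomic unit of electric current: I_au = e E_h/ℏ = m_e e⁵/((4πε₀)²ℏ³) = 6.612 × 10^-3 A.
7.80 × 10^4 × 6.612 × 10^-3 A = 515.7 A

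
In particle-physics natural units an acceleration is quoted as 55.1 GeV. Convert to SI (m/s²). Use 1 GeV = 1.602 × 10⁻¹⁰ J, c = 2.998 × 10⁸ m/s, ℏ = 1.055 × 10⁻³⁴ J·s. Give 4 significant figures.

Acceleration is [L]/[T]² = c·[E]/ℏ.
1 GeV → c/ℏ × (1 GeV in J) = 4.552 × 10³² m/s².
Result: 55.1 × 4.552 × 10³² = 2.508 × 10³⁴ m/s².

2.508 × 10³⁴ m/s²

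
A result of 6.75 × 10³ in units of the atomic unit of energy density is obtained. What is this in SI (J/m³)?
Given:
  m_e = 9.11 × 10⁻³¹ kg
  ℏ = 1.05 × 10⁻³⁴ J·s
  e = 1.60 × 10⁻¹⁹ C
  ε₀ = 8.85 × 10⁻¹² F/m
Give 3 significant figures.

One atomic unit of energy density: u_au = E_h/a₀³ = m_e⁴e¹⁰/((4πε₀)⁵ℏ⁸) = 3.01 × 10¹³ J/m³.
6.75 × 10³ × 3.01 × 10¹³ J/m³ = 2.03 × 10¹⁷ J/m³

2.03 × 10¹⁷ J/m³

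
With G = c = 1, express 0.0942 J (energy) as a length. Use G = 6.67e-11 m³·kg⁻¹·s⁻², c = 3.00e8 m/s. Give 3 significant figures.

Energy → length via G/c⁴.
0.0942 J × (G/c⁴) = 7.76e-46 m

7.76e-46 m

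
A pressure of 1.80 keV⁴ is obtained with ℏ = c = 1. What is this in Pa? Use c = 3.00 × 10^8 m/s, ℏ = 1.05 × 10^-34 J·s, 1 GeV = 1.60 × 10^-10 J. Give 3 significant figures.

3.77 × 10^13 Pa

Pressure is [E]/[L]³ = [E]⁴/(ℏc)³.
1 GeV⁴ → 1/(ℏc)³ × (1 GeV in J)⁴ = 2.10 × 10^37 Pa.
Convert the energy scale: 1.80 keV⁴ = 1.80 × 10^-24 GeV⁴.
Result: 1.80 × 10^-24 × 2.10 × 10^37 = 3.77 × 10^13 Pa.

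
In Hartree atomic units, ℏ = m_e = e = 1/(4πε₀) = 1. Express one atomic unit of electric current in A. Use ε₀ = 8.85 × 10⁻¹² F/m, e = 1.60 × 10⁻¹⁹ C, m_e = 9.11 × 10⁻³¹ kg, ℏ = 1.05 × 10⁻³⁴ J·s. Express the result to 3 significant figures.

The unique combination of the constants set to 1 with dimensions of current is I_au = e E_h/ℏ = m_e e⁵/((4πε₀)²ℏ³).
E_h = 4.38 × 10⁻¹⁸ J
e·E_h/ℏ = 6.67 × 10⁻³ A

6.67 × 10⁻³ A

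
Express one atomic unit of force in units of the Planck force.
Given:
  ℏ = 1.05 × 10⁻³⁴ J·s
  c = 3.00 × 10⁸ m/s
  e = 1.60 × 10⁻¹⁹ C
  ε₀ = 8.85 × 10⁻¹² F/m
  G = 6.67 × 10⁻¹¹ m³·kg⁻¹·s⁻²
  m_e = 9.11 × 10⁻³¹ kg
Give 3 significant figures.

6.86 × 10⁻⁵²

atomic unit of force: F_au = E_h/a₀ = m_e²e⁶/((4πε₀)³ℏ⁴) = 8.33 × 10⁻⁸ N
Planck force: F_P = c⁴/G = 1.21 × 10⁴⁴ N
ratio = 8.33 × 10⁻⁸ / 1.21 × 10⁴⁴ = 6.86 × 10⁻⁵²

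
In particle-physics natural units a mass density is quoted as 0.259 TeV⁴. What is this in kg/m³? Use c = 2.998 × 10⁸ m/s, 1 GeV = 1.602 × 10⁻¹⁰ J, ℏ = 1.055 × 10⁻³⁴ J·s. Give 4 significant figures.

Mass density is [E]/(c²[L]³) = [E]⁴/(ℏ³c⁵).
1 GeV⁴ → 1/(ℏ³c⁵) × (1 GeV in J)⁴ = 2.316 × 10²⁰ kg/m³.
Convert the energy scale: 0.259 TeV⁴ = 2.59 × 10¹¹ GeV⁴.
Result: 2.59 × 10¹¹ × 2.316 × 10²⁰ = 5.998 × 10³¹ kg/m³.

5.998 × 10³¹ kg/m³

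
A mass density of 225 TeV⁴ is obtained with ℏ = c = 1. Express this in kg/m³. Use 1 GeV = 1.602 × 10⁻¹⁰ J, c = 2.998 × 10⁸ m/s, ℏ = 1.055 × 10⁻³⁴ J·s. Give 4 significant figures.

Mass density is [E]/(c²[L]³) = [E]⁴/(ℏ³c⁵).
1 GeV⁴ → 1/(ℏ³c⁵) × (1 GeV in J)⁴ = 2.316 × 10²⁰ kg/m³.
Convert the energy scale: 225 TeV⁴ = 2.25 × 10¹⁴ GeV⁴.
Result: 2.25 × 10¹⁴ × 2.316 × 10²⁰ = 5.211 × 10³⁴ kg/m³.

5.211 × 10³⁴ kg/m³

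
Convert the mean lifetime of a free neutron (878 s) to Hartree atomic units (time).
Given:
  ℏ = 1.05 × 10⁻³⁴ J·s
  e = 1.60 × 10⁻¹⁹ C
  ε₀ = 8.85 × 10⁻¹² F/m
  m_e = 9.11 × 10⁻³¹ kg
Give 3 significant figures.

atomic unit of time: τ_au = (4πε₀)²ℏ³/(m_e e⁴) = 2.40 × 10⁻¹⁷ s.
878 / 2.40 × 10⁻¹⁷ = 3.66 × 10¹⁹

3.66 × 10¹⁹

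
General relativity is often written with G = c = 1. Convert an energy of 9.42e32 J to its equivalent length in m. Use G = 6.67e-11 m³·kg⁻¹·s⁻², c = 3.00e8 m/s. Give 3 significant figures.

7.76e-12 m

Energy → length via G/c⁴.
9.42e32 J × (G/c⁴) = 7.76e-12 m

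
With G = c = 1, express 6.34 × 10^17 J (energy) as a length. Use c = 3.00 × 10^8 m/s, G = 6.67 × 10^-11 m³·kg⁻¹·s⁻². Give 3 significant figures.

5.22 × 10^-27 m

Energy → length via G/c⁴.
6.34 × 10^17 J × (G/c⁴) = 5.22 × 10^-27 m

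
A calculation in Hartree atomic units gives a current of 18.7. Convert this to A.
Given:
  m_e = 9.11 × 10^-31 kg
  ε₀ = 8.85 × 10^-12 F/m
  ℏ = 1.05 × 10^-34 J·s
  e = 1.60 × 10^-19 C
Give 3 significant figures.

0.125 A

One atomic unit of electric current: I_au = e E_h/ℏ = m_e e⁵/((4πε₀)²ℏ³) = 6.67 × 10^-3 A.
18.7 × 6.67 × 10^-3 A = 0.125 A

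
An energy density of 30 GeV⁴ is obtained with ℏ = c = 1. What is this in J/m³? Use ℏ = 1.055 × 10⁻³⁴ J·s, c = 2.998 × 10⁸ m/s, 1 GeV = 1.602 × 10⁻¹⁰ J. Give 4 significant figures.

[E]/[L]³ = [E]⁴/(ℏc)³; restore (ℏc)⁻³.
1 GeV⁴ → 1/(ℏc)³ × (1 GeV in J)⁴ = 2.082 × 10³⁷ J/m³.
Result: 30 × 2.082 × 10³⁷ = 6.245 × 10³⁸ J/m³.

6.245 × 10³⁸ J/m³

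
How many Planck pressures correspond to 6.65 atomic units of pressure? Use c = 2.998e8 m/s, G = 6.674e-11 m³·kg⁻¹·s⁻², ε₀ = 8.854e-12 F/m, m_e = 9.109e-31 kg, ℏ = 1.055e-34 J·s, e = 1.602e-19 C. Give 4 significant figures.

atomic unit of pressure: P_au = E_h/a₀³ = m_e⁴e¹⁰/((4πε₀)⁵ℏ⁸) = 2.929e13 Pa
Planck pressure: p_P = c⁷/(ℏG²) = 4.632e113 Pa
6.65 × 2.929e13 / 4.632e113 = 4.205e-100

4.205e-100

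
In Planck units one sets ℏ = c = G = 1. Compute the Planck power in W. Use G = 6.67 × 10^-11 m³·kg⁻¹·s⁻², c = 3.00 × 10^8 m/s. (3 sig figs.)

3.64 × 10^52 W

P_P = c⁵/G
  = 2.43 × 10^42 / 6.67 × 10^-11
  = 3.64 × 10^52 W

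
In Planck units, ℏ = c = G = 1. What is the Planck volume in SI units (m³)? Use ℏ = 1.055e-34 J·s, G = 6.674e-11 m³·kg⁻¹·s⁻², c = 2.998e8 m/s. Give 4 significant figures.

4.224e-105 m³

From ℏ = c = G = 1 the volume scale is V_P = (ℏG/c³)^(3/2).
  = √(1.784e-209)
  = 4.224e-105 m³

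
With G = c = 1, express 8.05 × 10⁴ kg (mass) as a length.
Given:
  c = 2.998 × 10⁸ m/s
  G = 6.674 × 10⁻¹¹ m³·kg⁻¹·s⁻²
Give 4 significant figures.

In G = c = 1 units mass has dimensions of length; the conversion factor is G/c².
8.05 × 10⁴ kg × (G/c²) = 5.977 × 10⁻²³ m

5.977 × 10⁻²³ m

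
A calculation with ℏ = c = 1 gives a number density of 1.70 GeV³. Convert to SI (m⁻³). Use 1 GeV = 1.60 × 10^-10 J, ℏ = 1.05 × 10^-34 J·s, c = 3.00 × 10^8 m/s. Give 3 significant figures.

Number density is [L]⁻³ = [E]³/(ℏc)³.
1 GeV³ → 1/(ℏc)³ × (1 GeV in J)³ = 1.31 × 10^47 m⁻³.
Result: 1.70 × 1.31 × 10^47 = 2.23 × 10^47 m⁻³.

2.23 × 10^47 m⁻³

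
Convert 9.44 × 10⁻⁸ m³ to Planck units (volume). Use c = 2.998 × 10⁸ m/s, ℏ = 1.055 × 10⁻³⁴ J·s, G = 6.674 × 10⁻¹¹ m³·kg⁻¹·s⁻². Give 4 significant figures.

2.235 × 10⁹⁷

Planck volume: V_P = (ℏG/c³)^(3/2) = 4.224 × 10⁻¹⁰⁵ m³.
9.44 × 10⁻⁸ / 4.224 × 10⁻¹⁰⁵ = 2.235 × 10⁹⁷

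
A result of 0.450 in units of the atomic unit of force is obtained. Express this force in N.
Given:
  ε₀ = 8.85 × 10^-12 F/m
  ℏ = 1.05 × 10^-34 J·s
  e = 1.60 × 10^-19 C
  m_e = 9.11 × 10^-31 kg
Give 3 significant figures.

3.75 × 10^-8 N

One atomic unit of force: F_au = E_h/a₀ = m_e²e⁶/((4πε₀)³ℏ⁴) = 8.33 × 10^-8 N.
0.450 × 8.33 × 10^-8 N = 3.75 × 10^-8 N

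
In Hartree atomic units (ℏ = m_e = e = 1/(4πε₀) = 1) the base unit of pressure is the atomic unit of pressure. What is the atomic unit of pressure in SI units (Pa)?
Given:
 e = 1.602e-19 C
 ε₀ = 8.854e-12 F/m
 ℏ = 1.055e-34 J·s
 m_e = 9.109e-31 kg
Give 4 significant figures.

2.929e13 Pa

P_au = E_h/a₀³ = m_e⁴e¹⁰/((4πε₀)⁵ℏ⁸)
E_h = 4.354e-18 J
a₀ = 5.297e-11 m
E_h/a₀³ = 2.929e13 Pa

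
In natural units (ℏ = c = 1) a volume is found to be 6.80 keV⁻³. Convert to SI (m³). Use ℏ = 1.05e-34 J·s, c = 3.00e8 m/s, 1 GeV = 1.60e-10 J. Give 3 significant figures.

5.19e-29 m³

Volume is [L]³ = [E]⁻³·(ℏc)³.
1 GeV⁻³ → (ℏc)³ × (1 GeV in J)⁻³ = 7.63e-48 m³.
Convert the energy scale: 6.80 keV⁻³ = 6.80e18 GeV⁻³.
Result: 6.80e18 × 7.63e-48 = 5.19e-29 m³.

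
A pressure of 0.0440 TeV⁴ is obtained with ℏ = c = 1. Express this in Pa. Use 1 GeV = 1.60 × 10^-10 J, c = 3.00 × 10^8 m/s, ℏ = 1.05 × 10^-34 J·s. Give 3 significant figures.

9.23 × 10^47 Pa

Pressure is [E]/[L]³ = [E]⁴/(ℏc)³.
1 GeV⁴ → 1/(ℏc)³ × (1 GeV in J)⁴ = 2.10 × 10^37 Pa.
Convert the energy scale: 0.0440 TeV⁴ = 4.40 × 10^10 GeV⁴.
Result: 4.40 × 10^10 × 2.10 × 10^37 = 9.23 × 10^47 Pa.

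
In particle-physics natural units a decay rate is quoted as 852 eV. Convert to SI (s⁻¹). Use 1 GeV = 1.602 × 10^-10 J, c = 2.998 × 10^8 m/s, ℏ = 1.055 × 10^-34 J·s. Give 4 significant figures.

A rate is [E]/ℏ; divide by ℏ.
1 GeV → 1/ℏ × (1 GeV in J) = 1.518 × 10^24 s⁻¹.
Convert the energy scale: 852 eV = 8.52 × 10^-7 GeV.
Result: 8.52 × 10^-7 × 1.518 × 10^24 = 1.294 × 10^18 s⁻¹.

1.294 × 10^18 s⁻¹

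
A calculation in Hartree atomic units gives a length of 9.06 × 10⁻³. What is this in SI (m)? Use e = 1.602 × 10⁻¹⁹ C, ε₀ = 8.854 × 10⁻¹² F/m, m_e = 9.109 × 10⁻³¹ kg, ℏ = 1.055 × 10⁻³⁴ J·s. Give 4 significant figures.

One Bohr radius: a₀ = 4πε₀ℏ²/(m_e e²) = 5.297 × 10⁻¹¹ m.
9.06 × 10⁻³ × 5.297 × 10⁻¹¹ m = 4.799 × 10⁻¹³ m

4.799 × 10⁻¹³ m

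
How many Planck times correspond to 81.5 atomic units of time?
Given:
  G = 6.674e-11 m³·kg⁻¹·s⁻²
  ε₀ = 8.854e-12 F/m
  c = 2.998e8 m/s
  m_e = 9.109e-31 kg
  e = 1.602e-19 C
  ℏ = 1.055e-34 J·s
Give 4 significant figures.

atomic unit of time: τ_au = (4πε₀)²ℏ³/(m_e e⁴) = 2.423e-17 s
Planck time: t_P = √(ℏG/c⁵) = 5.392e-44 s
81.5 × 2.423e-17 / 5.392e-44 = 3.662e28

3.662e28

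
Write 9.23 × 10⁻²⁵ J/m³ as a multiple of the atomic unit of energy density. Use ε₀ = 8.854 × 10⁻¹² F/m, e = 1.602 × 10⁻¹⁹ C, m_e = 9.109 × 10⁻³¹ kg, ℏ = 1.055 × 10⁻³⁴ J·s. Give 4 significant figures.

3.151 × 10⁻³⁸

atomic unit of energy density: u_au = E_h/a₀³ = m_e⁴e¹⁰/((4πε₀)⁵ℏ⁸) = 2.929 × 10¹³ J/m³.
9.23 × 10⁻²⁵ / 2.929 × 10¹³ = 3.151 × 10⁻³⁸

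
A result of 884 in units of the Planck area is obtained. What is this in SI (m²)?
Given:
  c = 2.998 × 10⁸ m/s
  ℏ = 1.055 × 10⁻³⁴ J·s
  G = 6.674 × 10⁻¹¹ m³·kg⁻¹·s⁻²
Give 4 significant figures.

One Planck area: A_P = ℏG/c³ = 2.613 × 10⁻⁷⁰ m².
884 × 2.613 × 10⁻⁷⁰ m² = 2.310 × 10⁻⁶⁷ m²

2.310 × 10⁻⁶⁷ m²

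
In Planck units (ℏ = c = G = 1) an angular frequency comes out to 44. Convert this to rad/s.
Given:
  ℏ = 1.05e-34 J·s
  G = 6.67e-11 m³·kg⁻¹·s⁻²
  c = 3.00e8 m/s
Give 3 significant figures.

8.20e44 rad/s

One Planck angular frequency: ω_P = √(c⁵/(ℏG)) = 1.86e43 rad/s.
44 × 1.86e43 rad/s = 8.20e44 rad/s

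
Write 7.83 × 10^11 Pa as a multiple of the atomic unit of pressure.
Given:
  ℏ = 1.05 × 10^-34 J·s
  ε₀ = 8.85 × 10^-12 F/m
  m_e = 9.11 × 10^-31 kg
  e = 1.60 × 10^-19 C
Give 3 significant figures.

atomic unit of pressure: P_au = E_h/a₀³ = m_e⁴e¹⁰/((4πε₀)⁵ℏ⁸) = 3.01 × 10^13 Pa.
7.83 × 10^11 / 3.01 × 10^13 = 0.0260

0.0260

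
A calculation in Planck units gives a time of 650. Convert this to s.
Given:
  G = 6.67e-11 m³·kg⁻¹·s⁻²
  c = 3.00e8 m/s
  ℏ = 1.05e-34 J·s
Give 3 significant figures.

3.49e-41 s

One Planck time: t_P = √(ℏG/c⁵) = 5.37e-44 s.
650 × 5.37e-44 s = 3.49e-41 s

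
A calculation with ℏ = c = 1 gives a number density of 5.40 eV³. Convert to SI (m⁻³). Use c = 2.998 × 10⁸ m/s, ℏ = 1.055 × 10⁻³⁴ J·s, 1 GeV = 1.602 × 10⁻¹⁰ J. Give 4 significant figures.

Number density is [L]⁻³ = [E]³/(ℏc)³.
1 GeV³ → 1/(ℏc)³ × (1 GeV in J)³ = 1.299 × 10⁴⁷ m⁻³.
Convert the energy scale: 5.40 eV³ = 5.40 × 10⁻²⁷ GeV³.
Result: 5.40 × 10⁻²⁷ × 1.299 × 10⁴⁷ = 7.017 × 10²⁰ m⁻³.

7.017 × 10²⁰ m⁻³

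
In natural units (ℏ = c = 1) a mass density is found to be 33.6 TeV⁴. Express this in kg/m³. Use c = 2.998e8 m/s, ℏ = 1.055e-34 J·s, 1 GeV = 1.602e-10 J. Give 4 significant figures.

Mass density is [E]/(c²[L]³) = [E]⁴/(ℏ³c⁵).
1 GeV⁴ → 1/(ℏ³c⁵) × (1 GeV in J)⁴ = 2.316e20 kg/m³.
Convert the energy scale: 33.6 TeV⁴ = 3.36e13 GeV⁴.
Result: 3.36e13 × 2.316e20 = 7.782e33 kg/m³.

7.782e33 kg/m³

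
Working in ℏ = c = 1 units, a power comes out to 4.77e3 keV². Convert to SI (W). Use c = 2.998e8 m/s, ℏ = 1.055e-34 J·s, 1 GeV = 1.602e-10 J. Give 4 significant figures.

Power is [E]/[T] = [E]²/ℏ.
1 GeV² → 1/ℏ × (1 GeV in J)² = 2.433e14 W.
Convert the energy scale: 4.77e3 keV² = 4.77e-9 GeV².
Result: 4.77e-9 × 2.433e14 = 1.160e6 W.

1.160e6 W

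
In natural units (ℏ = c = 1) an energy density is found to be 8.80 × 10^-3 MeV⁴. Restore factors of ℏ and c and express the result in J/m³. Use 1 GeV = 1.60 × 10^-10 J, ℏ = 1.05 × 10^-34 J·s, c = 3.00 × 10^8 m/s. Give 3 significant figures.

1.85 × 10^23 J/m³

[E]/[L]³ = [E]⁴/(ℏc)³; restore (ℏc)⁻³.
1 GeV⁴ → 1/(ℏc)³ × (1 GeV in J)⁴ = 2.10 × 10^37 J/m³.
Convert the energy scale: 8.80 × 10^-3 MeV⁴ = 8.80 × 10^-15 GeV⁴.
Result: 8.80 × 10^-15 × 2.10 × 10^37 = 1.85 × 10^23 J/m³.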